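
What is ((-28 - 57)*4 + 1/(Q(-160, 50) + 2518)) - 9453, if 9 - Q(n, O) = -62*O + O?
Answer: -54615560/5577 ≈ -9793.0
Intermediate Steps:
Q(n, O) = 9 + 61*O (Q(n, O) = 9 - (-62*O + O) = 9 - (-61)*O = 9 + 61*O)
((-28 - 57)*4 + 1/(Q(-160, 50) + 2518)) - 9453 = ((-28 - 57)*4 + 1/((9 + 61*50) + 2518)) - 9453 = (-85*4 + 1/((9 + 3050) + 2518)) - 9453 = (-340 + 1/(3059 + 2518)) - 9453 = (-340 + 1/5577) - 9453 = -1896179/5577 - 9453 = -54615560/5577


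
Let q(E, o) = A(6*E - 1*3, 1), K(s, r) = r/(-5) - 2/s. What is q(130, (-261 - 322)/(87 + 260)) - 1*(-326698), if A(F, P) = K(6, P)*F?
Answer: 1631418/5 ≈ 3.2628e+5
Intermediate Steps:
K(s, r) = -2/s - r/5 (K(s, r) = r*(-⅕) - 2/s = -r/5 - 2/s = -2/s - r/5)
A(F, P) = F*(-⅓ - P/5) (A(F, P) = (-2/6 - P/5)*F = (-2*⅙ - P/5)*F = (-⅓ - P/5)*F = F*(-⅓ - P/5))
q(E, o) = 8/5 - 16*E/5 (q(E, o) = -(6*E - 1*3)*(5 + 3*1)/15 = -(6*E - 3)*(5 + 3)/15 = -1/15*(-3 + 6*E)*8 = 8/5 - 16*E/5)
q(130, (-261 - 322)/(87 + 260)) - 1*(-326698) = (8/5 - 16/5*130) - 1*(-326698) = (8/5 - 416) + 326698 = -2072/5 + 326698 = 1631418/5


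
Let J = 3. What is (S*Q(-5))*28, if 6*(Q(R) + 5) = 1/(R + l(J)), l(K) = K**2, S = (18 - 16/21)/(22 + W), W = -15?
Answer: -3077/9 ≈ -341.89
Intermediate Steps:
S = 362/147 (S = (18 - 16/21)/(22 - 15) = (18 - 16*1/21)/7 = (18 - 16/21)*(1/7) = (362/21)*(1/7) = 362/147 ≈ 2.4626)
Q(R) = -5 + 1/(6*(9 + R)) (Q(R) = -5 + 1/(6*(R + 3**2)) = -5 + 1/(6*(R + 9)) = -5 + 1/(6*(9 + R)))
(S*Q(-5))*28 = (362*((-269 - 30*(-5))/(6*(9 - 5)))/147)*28 = (362*((1/6)*(-269 + 150)/4)/147)*28 = (362*((1/6)*(1/4)*(-119))/147)*28 = ((362/147)*(-119/24))*28 = -3077/252*28 = -3077/9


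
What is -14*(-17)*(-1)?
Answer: -238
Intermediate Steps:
-14*(-17)*(-1) = 238*(-1) = -238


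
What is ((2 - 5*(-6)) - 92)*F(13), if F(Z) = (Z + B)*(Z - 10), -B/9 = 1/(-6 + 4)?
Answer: -3150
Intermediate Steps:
B = 9/2 (B = -9/(-6 + 4) = -9/(-2) = -9*(-1/2) = 9/2 ≈ 4.5000)
F(Z) = (-10 + Z)*(9/2 + Z) (F(Z) = (Z + 9/2)*(Z - 10) = (9/2 + Z)*(-10 + Z) = (-10 + Z)*(9/2 + Z))
((2 - 5*(-6)) - 92)*F(13) = ((2 - 5*(-6)) - 92)*(-45 + 13**2 - 11/2*13) = ((2 + 30) - 92)*(-45 + 169 - 143/2) = (32 - 92)*(105/2) = -60*105/2 = -3150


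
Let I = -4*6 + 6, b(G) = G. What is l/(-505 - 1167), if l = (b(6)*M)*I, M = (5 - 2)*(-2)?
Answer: -81/209 ≈ -0.38756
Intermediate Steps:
M = -6 (M = 3*(-2) = -6)
I = -18 (I = -24 + 6 = -18)
l = 648 (l = (6*(-6))*(-18) = -36*(-18) = 648)
l/(-505 - 1167) = 648/(-505 - 1167) = 648/(-1672) = 648*(-1/1672) = -81/209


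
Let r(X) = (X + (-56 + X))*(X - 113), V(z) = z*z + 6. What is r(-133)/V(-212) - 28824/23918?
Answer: 149738454/268778525 ≈ 0.55711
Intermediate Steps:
V(z) = 6 + z² (V(z) = z² + 6 = 6 + z²)
r(X) = (-113 + X)*(-56 + 2*X) (r(X) = (-56 + 2*X)*(-113 + X) = (-113 + X)*(-56 + 2*X))
r(-133)/V(-212) - 28824/23918 = (6328 - 282*(-133) + 2*(-133)²)/(6 + (-212)²) - 28824/23918 = (6328 + 37506 + 2*17689)/(6 + 44944) - 28824*1/23918 = (6328 + 37506 + 35378)/44950 - 14412/11959 = 79212*(1/44950) - 14412/11959 = 39606/22475 - 14412/11959 = 149738454/268778525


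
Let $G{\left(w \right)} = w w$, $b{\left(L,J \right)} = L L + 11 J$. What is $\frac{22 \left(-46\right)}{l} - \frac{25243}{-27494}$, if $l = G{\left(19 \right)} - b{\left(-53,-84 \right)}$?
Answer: $\frac{16573565}{10475214} \approx 1.5822$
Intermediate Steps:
$b{\left(L,J \right)} = L^{2} + 11 J$
$G{\left(w \right)} = w^{2}$
$l = -1524$ ($l = 19^{2} - \left(\left(-53\right)^{2} + 11 \left(-84\right)\right) = 361 - \left(2809 - 924\right) = 361 - 1885 = -1524$)
$\frac{22 \left(-46\right)}{l} - \frac{25243}{-27494} = \frac{22 \left(-46\right)}{-1524} - \frac{25243}{-27494} = \left(-1012\right) \left(- \frac{1}{1524}\right) - - \frac{25243}{27494} = \frac{253}{381} + \frac{25243}{27494} = \frac{16573565}{10475214}$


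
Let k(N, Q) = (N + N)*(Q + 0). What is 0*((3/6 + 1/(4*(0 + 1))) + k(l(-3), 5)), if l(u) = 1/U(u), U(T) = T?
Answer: 0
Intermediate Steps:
l(u) = 1/u
k(N, Q) = 2*N*Q (k(N, Q) = (2*N)*Q = 2*N*Q)
0*((3/6 + 1/(4*(0 + 1))) + k(l(-3), 5)) = 0*((3/6 + 1/(4*(0 + 1))) + 2*5/(-3)) = 0*((3*(⅙) + 1/(4*1)) + 2*(-⅓)*5) = 0*((½ + 1/4) - 10/3) = 0*((½ + 1*(¼)) - 10/3) = 0*((½ + ¼) - 10/3) = 0*(¾ - 10/3) = 0*(-31/12) = 0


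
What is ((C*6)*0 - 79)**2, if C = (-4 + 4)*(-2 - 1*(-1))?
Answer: 6241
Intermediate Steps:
C = 0 (C = 0*(-2 + 1) = 0*(-1) = 0)
((C*6)*0 - 79)**2 = ((0*6)*0 - 79)**2 = (0*0 - 79)**2 = (0 - 79)**2 = (-79)**2 = 6241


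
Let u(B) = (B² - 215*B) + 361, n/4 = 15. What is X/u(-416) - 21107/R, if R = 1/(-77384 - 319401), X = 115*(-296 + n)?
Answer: 2201411865095575/262857 ≈ 8.3749e+9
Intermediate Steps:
n = 60 (n = 4*15 = 60)
X = -27140 (X = 115*(-296 + 60) = 115*(-236) = -27140)
R = -1/396785 (R = 1/(-396785) = -1/396785 ≈ -2.5203e-6)
u(B) = 361 + B² - 215*B
X/u(-416) - 21107/R = -27140/(361 + (-416)² - 215*(-416)) - 21107/(-1/396785) = -27140/(361 + 173056 + 89440) - 21107*(-396785) = -27140/262857 + 8374940995 = 2201411865095575/262857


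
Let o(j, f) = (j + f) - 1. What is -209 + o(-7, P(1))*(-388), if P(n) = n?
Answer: 2507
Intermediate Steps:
o(j, f) = -1 + f + j (o(j, f) = (f + j) - 1 = -1 + f + j)
-209 + o(-7, P(1))*(-388) = -209 + (-1 + 1 - 7)*(-388) = -209 - 7*(-388) = -209 + 2716 = 2507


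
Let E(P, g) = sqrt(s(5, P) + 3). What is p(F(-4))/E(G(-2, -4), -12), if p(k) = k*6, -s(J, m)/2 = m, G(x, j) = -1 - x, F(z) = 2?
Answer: 12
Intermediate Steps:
s(J, m) = -2*m
p(k) = 6*k
E(P, g) = sqrt(3 - 2*P) (E(P, g) = sqrt(-2*P + 3) = sqrt(3 - 2*P))
p(F(-4))/E(G(-2, -4), -12) = (6*2)/(sqrt(3 - 2*(-1 - 1*(-2)))) = 12/sqrt(3 - 2*(-1 + 2)) = 12/sqrt(3 - 2*1) = 12/sqrt(3 - 2) = 12/sqrt(1) = 12/1 = 1*12 = 12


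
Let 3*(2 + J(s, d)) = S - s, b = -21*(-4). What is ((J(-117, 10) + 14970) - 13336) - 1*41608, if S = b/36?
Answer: -359426/9 ≈ -39936.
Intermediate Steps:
b = 84
S = 7/3 (S = 84/36 = 84*(1/36) = 7/3 ≈ 2.3333)
J(s, d) = -11/9 - s/3 (J(s, d) = -2 + (7/3 - s)/3 = -2 + (7/9 - s/3) = -11/9 - s/3)
((J(-117, 10) + 14970) - 13336) - 1*41608 = (((-11/9 - ⅓*(-117)) + 14970) - 13336) - 1*41608 = (((-11/9 + 39) + 14970) - 13336) - 41608 = ((340/9 + 14970) - 13336) - 41608 = (135070/9 - 13336) - 41608 = 15046/9 - 41608 = -359426/9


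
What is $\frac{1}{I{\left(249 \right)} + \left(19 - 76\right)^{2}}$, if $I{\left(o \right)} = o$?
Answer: $\frac{1}{3498} \approx 0.00028588$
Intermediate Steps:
$\frac{1}{I{\left(249 \right)} + \left(19 - 76\right)^{2}} = \frac{1}{249 + \left(19 - 76\right)^{2}} = \frac{1}{249 + \left(-57\right)^{2}} = \frac{1}{249 + 3249} = \frac{1}{3498}$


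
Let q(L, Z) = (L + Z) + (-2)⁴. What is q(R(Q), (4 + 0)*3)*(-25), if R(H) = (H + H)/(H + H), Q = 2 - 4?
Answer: -725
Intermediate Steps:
Q = -2
R(H) = 1 (R(H) = (2*H)/((2*H)) = (2*H)*(1/(2*H)) = 1)
q(L, Z) = 16 + L + Z (q(L, Z) = (L + Z) + 16 = 16 + L + Z)
q(R(Q), (4 + 0)*3)*(-25) = (16 + 1 + (4 + 0)*3)*(-25) = (16 + 1 + 4*3)*(-25) = (16 + 1 + 12)*(-25) = 29*(-25) = -725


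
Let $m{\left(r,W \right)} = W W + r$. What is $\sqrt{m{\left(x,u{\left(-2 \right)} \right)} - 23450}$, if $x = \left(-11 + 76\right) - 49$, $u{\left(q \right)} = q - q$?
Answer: $i \sqrt{23434} \approx 153.08 i$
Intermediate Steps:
$u{\left(q \right)} = 0$
$x = 16$ ($x = 65 - 49 = 16$)
$m{\left(r,W \right)} = r + W^{2}$ ($m{\left(r,W \right)} = W^{2} + r = r + W^{2}$)
$\sqrt{m{\left(x,u{\left(-2 \right)} \right)} - 23450} = \sqrt{\left(16 + 0^{2}\right) - 23450} = \sqrt{\left(16 + 0\right) - 23450} = \sqrt{16 - 23450} = \sqrt{-23434} = i \sqrt{23434}$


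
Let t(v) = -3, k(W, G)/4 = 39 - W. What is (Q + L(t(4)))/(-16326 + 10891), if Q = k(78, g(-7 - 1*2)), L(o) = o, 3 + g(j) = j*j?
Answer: 159/5435 ≈ 0.029255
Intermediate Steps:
g(j) = -3 + j² (g(j) = -3 + j*j = -3 + j²)
k(W, G) = 156 - 4*W (k(W, G) = 4*(39 - W) = 156 - 4*W)
Q = -156 (Q = 156 - 4*78 = 156 - 312 = -156)
(Q + L(t(4)))/(-16326 + 10891) = (-156 - 3)/(-16326 + 10891) = -159/(-5435) = -159*(-1/5435) = 159/5435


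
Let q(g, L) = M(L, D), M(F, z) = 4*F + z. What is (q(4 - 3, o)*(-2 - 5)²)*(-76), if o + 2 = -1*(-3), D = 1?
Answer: -18620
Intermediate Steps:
M(F, z) = z + 4*F
o = 1 (o = -2 - 1*(-3) = -2 + 3 = 1)
q(g, L) = 1 + 4*L
(q(4 - 3, o)*(-2 - 5)²)*(-76) = ((1 + 4*1)*(-2 - 5)²)*(-76) = ((1 + 4)*(-7)²)*(-76) = (5*49)*(-76) = 245*(-76) = -18620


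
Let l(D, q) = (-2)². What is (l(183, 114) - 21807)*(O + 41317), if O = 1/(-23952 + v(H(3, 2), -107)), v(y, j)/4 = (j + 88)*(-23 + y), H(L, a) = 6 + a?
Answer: -20549837755609/22812 ≈ -9.0083e+8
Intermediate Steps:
l(D, q) = 4
v(y, j) = 4*(-23 + y)*(88 + j) (v(y, j) = 4*((j + 88)*(-23 + y)) = 4*((88 + j)*(-23 + y)) = 4*((-23 + y)*(88 + j)) = 4*(-23 + y)*(88 + j))
O = -1/22812 (O = 1/(-23952 + (-8096 - 92*(-107) + 352*(6 + 2) + 4*(-107)*(6 + 2))) = 1/(-23952 + (-8096 + 9844 + 352*8 + 4*(-107)*8)) = 1/(-23952 + (-8096 + 9844 + 2816 - 3424)) = 1/(-23952 + 1140) = 1/(-22812) = -1/22812 ≈ -4.3837e-5)
(l(183, 114) - 21807)*(O + 41317) = (4 - 21807)*(-1/22812 + 41317) = -21803*942523403/22812 = -20549837755609/22812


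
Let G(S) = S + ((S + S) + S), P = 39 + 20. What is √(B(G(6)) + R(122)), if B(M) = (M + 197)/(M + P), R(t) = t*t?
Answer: √102554219/83 ≈ 122.01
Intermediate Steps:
P = 59
R(t) = t²
G(S) = 4*S (G(S) = S + (2*S + S) = S + 3*S = 4*S)
B(M) = (197 + M)/(59 + M) (B(M) = (M + 197)/(M + 59) = (197 + M)/(59 + M))
√(B(G(6)) + R(122)) = √((197 + 4*6)/(59 + 4*6) + 122²) = √((197 + 24)/(59 + 24) + 14884) = √(221/83 + 14884) = √(1235593/83) = √102554219/83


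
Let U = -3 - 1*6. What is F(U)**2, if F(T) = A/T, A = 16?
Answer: 256/81 ≈ 3.1605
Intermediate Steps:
U = -9 (U = -3 - 6 = -9)
F(T) = 16/T
F(U)**2 = (16/(-9))**2 = (16*(-1/9))**2 = (-16/9)**2 = 256/81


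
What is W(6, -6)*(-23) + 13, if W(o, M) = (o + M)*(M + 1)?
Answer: 13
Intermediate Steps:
W(o, M) = (1 + M)*(M + o) (W(o, M) = (M + o)*(1 + M) = (1 + M)*(M + o))
W(6, -6)*(-23) + 13 = (-6 + 6 + (-6)² - 6*6)*(-23) + 13 = (-6 + 6 + 36 - 36)*(-23) + 13 = 0*(-23) + 13 = 0 + 13 = 13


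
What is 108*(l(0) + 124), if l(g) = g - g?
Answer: 13392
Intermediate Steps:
l(g) = 0
108*(l(0) + 124) = 108*(0 + 124) = 108*124 = 13392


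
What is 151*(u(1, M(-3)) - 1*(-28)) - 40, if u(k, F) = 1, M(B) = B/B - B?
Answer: 4339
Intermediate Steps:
M(B) = 1 - B
151*(u(1, M(-3)) - 1*(-28)) - 40 = 151*(1 - 1*(-28)) - 40 = 151*(1 + 28) - 40 = 151*29 - 40 = 4379 - 40 = 4339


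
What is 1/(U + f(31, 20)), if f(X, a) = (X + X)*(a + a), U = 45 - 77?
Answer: 1/2448 ≈ 0.00040850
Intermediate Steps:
U = -32
f(X, a) = 4*X*a (f(X, a) = (2*X)*(2*a) = 4*X*a)
1/(U + f(31, 20)) = 1/(-32 + 4*31*20) = 1/(-32 + 2480) = 1/2448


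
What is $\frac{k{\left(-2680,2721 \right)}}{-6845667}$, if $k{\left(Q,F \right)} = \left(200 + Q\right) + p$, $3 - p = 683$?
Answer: $\frac{3160}{6845667} \approx 0.00046161$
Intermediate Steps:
$p = -680$ ($p = 3 - 683 = -680$)
$k{\left(Q,F \right)} = -480 + Q$ ($k{\left(Q,F \right)} = \left(200 + Q\right) - 680 = -480 + Q$)
$\frac{k{\left(-2680,2721 \right)}}{-6845667} = \frac{-480 - 2680}{-6845667} = \left(-3160\right) \left(- \frac{1}{6845667}\right) = \frac{3160}{6845667}$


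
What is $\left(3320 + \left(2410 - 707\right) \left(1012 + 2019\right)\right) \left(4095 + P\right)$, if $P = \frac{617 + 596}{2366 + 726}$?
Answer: $\frac{65405583158689}{3092} \approx 2.1153 \cdot 10^{10}$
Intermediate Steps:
$P = \frac{1213}{3092} \approx 0.3923$
$\left(3320 + \left(2410 - 707\right) \left(1012 + 2019\right)\right) \left(4095 + P\right) = \left(3320 + \left(2410 - 707\right) \left(1012 + 2019\right)\right) \left(4095 + \frac{1213}{3092}\right) = \left(3320 + 1703 \cdot 3031\right) \frac{12662953}{3092} = \left(3320 + 5161793\right) \frac{12662953}{3092} = 5165113 \cdot \frac{12662953}{3092} = \frac{65405583158689}{3092}$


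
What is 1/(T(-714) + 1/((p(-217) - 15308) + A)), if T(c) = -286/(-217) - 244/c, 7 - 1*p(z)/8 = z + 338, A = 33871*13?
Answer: 670506843/1112847853 ≈ 0.60251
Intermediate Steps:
A = 440323
p(z) = -2648 - 8*z (p(z) = 56 - 8*(z + 338) = 56 - 8*(338 + z) = 56 + (-2704 - 8*z) = -2648 - 8*z)
T(c) = 286/217 - 244/c (T(c) = -286*(-1/217) - 244/c = 286/217 - 244/c)
1/(T(-714) + 1/((p(-217) - 15308) + A)) = 1/((286/217 - 244/(-714)) + 1/(((-2648 - 8*(-217)) - 15308) + 440323)) = 1/((286/217 - 244*(-1/714)) + 1/(((-2648 + 1736) - 15308) + 440323)) = 1/((286/217 + 122/357) + 1/((-912 - 15308) + 440323)) = 1/(2624/1581 + 1/(-16220 + 440323)) = 1/(2624/1581 + 1/424103) = 1/(1112847853/670506843) = 670506843/1112847853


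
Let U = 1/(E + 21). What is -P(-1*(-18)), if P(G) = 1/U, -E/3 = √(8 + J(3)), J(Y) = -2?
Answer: -21 + 3*√6 ≈ -13.652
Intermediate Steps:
E = -3*√6 (E = -3*√(8 - 2) = -3*√6 ≈ -7.3485)
U = 1/(21 - 3*√6) (U = 1/(-3*√6 + 21) = 1/(21 - 3*√6) ≈ 0.073252)
P(G) = 1/(7/129 + √6/129)
-P(-1*(-18)) = -(21 - 3*√6) = -21 + 3*√6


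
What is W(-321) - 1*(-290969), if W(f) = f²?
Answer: 394010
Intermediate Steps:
W(-321) - 1*(-290969) = (-321)² - 1*(-290969) = 103041 + 290969 = 394010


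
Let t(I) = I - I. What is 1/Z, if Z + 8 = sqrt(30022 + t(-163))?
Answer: 4/14979 + sqrt(30022)/29958 ≈ 0.0060508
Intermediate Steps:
t(I) = 0
Z = -8 + sqrt(30022) (Z = -8 + sqrt(30022 + 0) = -8 + sqrt(30022) ≈ 165.27)
1/Z = 1/(-8 + sqrt(30022))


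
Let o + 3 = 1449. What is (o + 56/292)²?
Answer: 11145447184/5329 ≈ 2.0915e+6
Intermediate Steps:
o = 1446 (o = -3 + 1449 = 1446)
(o + 56/292)² = (1446 + 56/292)² = (1446 + 56*(1/292))² = (1446 + 14/73)² = (105572/73)² = 11145447184/5329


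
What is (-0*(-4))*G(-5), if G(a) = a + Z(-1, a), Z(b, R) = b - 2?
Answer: 0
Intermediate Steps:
Z(b, R) = -2 + b
G(a) = -3 + a (G(a) = a + (-2 - 1) = a - 3 = -3 + a)
(-0*(-4))*G(-5) = (-0*(-4))*(-3 - 5) = -12*0*(-8) = 0*(-8) = 0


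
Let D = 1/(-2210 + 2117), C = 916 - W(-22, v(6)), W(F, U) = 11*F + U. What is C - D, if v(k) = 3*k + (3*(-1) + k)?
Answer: 105742/93 ≈ 1137.0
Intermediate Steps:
v(k) = -3 + 4*k (v(k) = 3*k + (-3 + k) = -3 + 4*k)
W(F, U) = U + 11*F
C = 1137 (C = 916 - ((-3 + 4*6) + 11*(-22)) = 916 - ((-3 + 24) - 242) = 916 - (21 - 242) = 916 - 1*(-221) = 916 + 221 = 1137)
D = -1/93 (D = 1/(-93) = -1/93 ≈ -0.010753)
C - D = 1137 - 1*(-1/93) = 1137 + 1/93 = 105742/93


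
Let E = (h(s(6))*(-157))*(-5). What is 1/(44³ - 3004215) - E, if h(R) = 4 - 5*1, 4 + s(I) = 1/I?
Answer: 2291439334/2919031 ≈ 785.00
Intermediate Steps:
s(I) = -4 + 1/I
h(R) = -1 (h(R) = 4 - 5 = -1)
E = -785 (E = -1*(-157)*(-5) = 157*(-5) = -785)
1/(44³ - 3004215) - E = 1/(44³ - 3004215) - 1*(-785) = 1/(85184 - 3004215) + 785 = 1/(-2919031) + 785 = -1/2919031 + 785 = 2291439334/2919031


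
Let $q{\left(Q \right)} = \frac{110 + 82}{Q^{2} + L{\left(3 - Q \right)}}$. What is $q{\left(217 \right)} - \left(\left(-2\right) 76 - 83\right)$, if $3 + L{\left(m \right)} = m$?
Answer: $\frac{458963}{1953} \approx 235.0$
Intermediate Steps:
$L{\left(m \right)} = -3 + m$
$q{\left(Q \right)} = \frac{192}{Q^{2} - Q}$ ($q{\left(Q \right)} = \frac{110 + 82}{Q^{2} - Q} = \frac{192}{Q^{2} - Q}$)
$q{\left(217 \right)} - \left(\left(-2\right) 76 - 83\right) = \frac{192}{217 \left(-1 + 217\right)} - \left(\left(-2\right) 76 - 83\right) = 192 \cdot \frac{1}{217} \cdot \frac{1}{216} - \left(-152 - 83\right) = 192 \cdot \frac{1}{217} \cdot \frac{1}{216} - -235 = \frac{8}{1953} + 235 = \frac{458963}{1953}$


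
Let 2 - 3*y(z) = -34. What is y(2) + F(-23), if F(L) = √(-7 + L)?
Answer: 12 + I*√30 ≈ 12.0 + 5.4772*I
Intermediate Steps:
y(z) = 12 (y(z) = ⅔ - ⅓*(-34) = ⅔ + 34/3 = 12)
y(2) + F(-23) = 12 + √(-7 - 23) = 12 + √(-30) = 12 + I*√30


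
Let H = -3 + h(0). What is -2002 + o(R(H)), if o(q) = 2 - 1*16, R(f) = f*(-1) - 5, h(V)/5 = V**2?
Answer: -2016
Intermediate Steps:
h(V) = 5*V**2
H = -3 (H = -3 + 5*0**2 = -3 + 5*0 = -3 + 0 = -3)
R(f) = -5 - f (R(f) = -f - 5 = -5 - f)
o(q) = -14 (o(q) = 2 - 16 = -14)
-2002 + o(R(H)) = -2002 - 14 = -2016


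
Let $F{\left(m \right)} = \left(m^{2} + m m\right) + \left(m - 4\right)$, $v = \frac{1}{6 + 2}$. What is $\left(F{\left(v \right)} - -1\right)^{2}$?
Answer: $\frac{8281}{1024} \approx 8.0869$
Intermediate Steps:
$v = \frac{1}{8} \approx 0.125$
$F{\left(m \right)} = -4 + m + 2 m^{2}$ ($F{\left(m \right)} = \left(m^{2} + m^{2}\right) + \left(-4 + m\right) = 2 m^{2} + \left(-4 + m\right) = -4 + m + 2 m^{2}$)
$\left(F{\left(v \right)} - -1\right)^{2} = \left(\left(-4 + \frac{1}{8} + \frac{2}{64}\right) - -1\right)^{2} = \left(\left(-4 + \frac{1}{8} + 2 \cdot \frac{1}{64}\right) + \left(-5 + 6\right)\right)^{2} = \left(\left(-4 + \frac{1}{8} + \frac{1}{32}\right) + 1\right)^{2} = \left(- \frac{123}{32} + 1\right)^{2} = \left(- \frac{91}{32}\right)^{2} = \frac{8281}{1024}$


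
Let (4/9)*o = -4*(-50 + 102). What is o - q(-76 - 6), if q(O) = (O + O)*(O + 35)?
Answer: -8176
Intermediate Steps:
q(O) = 2*O*(35 + O) (q(O) = (2*O)*(35 + O) = 2*O*(35 + O))
o = -468 (o = 9*(-4*(-50 + 102))/4 = 9*(-4*52)/4 = (9/4)*(-208) = -468)
o - q(-76 - 6) = -468 - 2*(-76 - 6)*(35 + (-76 - 6)) = -468 - 2*(-82)*(35 - 82) = -468 - 2*(-82)*(-47) = -468 - 1*7708 = -468 - 7708 = -8176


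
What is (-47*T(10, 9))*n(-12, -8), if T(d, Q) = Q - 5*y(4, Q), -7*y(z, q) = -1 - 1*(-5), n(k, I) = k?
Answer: 46812/7 ≈ 6687.4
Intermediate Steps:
y(z, q) = -4/7 (y(z, q) = -(-1 - 1*(-5))/7 = -(-1 + 5)/7 = -1/7*4 = -4/7)
T(d, Q) = 20/7 + Q (T(d, Q) = Q - 5*(-4/7) = Q + 20/7 = 20/7 + Q)
(-47*T(10, 9))*n(-12, -8) = -47*(20/7 + 9)*(-12) = -47*83/7*(-12) = -3901/7*(-12) = 46812/7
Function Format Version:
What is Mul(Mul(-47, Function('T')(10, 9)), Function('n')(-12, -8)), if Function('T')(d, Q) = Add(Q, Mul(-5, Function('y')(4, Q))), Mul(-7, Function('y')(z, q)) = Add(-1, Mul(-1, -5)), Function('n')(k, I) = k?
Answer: Rational(46812, 7) ≈ 6687.4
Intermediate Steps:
Function('y')(z, q) = Rational(-4, 7) (Function('y')(z, q) = Mul(Rational(-1, 7), Add(-1, Mul(-1, -5))) = Mul(Rational(-1, 7), Add(-1, 5)) = Mul(Rational(-1, 7), 4) = Rational(-4, 7))
Function('T')(d, Q) = Add(Rational(20, 7), Q) (Function('T')(d, Q) = Add(Q, Mul(-5, Rational(-4, 7))) = Add(Q, Rational(20, 7)) = Add(Rational(20, 7), Q))
Mul(Mul(-47, Function('T')(10, 9)), Function('n')(-12, -8)) = Mul(Mul(-47, Add(Rational(20, 7), 9)), -12) = Mul(Mul(-47, Rational(83, 7)), -12) = Mul(Rational(-3901, 7), -12) = Rational(46812, 7)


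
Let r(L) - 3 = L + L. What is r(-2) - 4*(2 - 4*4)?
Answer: 55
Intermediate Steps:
r(L) = 3 + 2*L (r(L) = 3 + (L + L) = 3 + 2*L)
r(-2) - 4*(2 - 4*4) = (3 + 2*(-2)) - 4*(2 - 4*4) = (3 - 4) - 4*(2 - 16) = -1 - 4*(-14) = -1 + 56 = 55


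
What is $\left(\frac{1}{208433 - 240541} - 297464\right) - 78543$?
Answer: $- \frac{12072832757}{32108} \approx -3.7601 \cdot 10^{5}$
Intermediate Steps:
$\left(\frac{1}{208433 - 240541} - 297464\right) - 78543 = \left(\frac{1}{-32108} - 297464\right) - 78543 = \left(- \frac{1}{32108} - 297464\right) - 78543 = - \frac{9550974113}{32108} - 78543 = - \frac{12072832757}{32108}$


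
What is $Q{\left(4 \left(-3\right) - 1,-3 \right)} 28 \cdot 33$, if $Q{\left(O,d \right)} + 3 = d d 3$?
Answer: $22176$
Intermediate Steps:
$Q{\left(O,d \right)} = -3 + 3 d^{2}$ ($Q{\left(O,d \right)} = -3 + d d 3 = -3 + d^{2} \cdot 3 = -3 + 3 d^{2}$)
$Q{\left(4 \left(-3\right) - 1,-3 \right)} 28 \cdot 33 = \left(-3 + 3 \left(-3\right)^{2}\right) 28 \cdot 33 = \left(-3 + 3 \cdot 9\right) 28 \cdot 33 = \left(-3 + 27\right) 28 \cdot 33 = 24 \cdot 28 \cdot 33 = 672 \cdot 33 = 22176$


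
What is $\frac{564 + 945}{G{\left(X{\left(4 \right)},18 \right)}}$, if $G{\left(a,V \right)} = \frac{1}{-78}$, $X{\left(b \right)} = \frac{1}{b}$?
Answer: $-117702$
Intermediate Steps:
$G{\left(a,V \right)} = - \frac{1}{78}$
$\frac{564 + 945}{G{\left(X{\left(4 \right)},18 \right)}} = \frac{564 + 945}{- \frac{1}{78}} = 1509 \left(-78\right) = -117702$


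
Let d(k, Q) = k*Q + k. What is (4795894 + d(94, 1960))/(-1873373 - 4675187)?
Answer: -1245057/1637140 ≈ -0.76051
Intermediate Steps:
d(k, Q) = k + Q*k (d(k, Q) = Q*k + k = k + Q*k)
(4795894 + d(94, 1960))/(-1873373 - 4675187) = (4795894 + 94*(1 + 1960))/(-1873373 - 4675187) = (4795894 + 94*1961)/(-6548560) = (4795894 + 184334)*(-1/6548560) = 4980228*(-1/6548560) = -1245057/1637140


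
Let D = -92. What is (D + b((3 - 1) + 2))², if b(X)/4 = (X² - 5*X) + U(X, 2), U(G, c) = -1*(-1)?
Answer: 10816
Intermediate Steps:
U(G, c) = 1
b(X) = 4 - 20*X + 4*X² (b(X) = 4*((X² - 5*X) + 1) = 4*(1 + X² - 5*X) = 4 - 20*X + 4*X²)
(D + b((3 - 1) + 2))² = (-92 + (4 - 20*((3 - 1) + 2) + 4*((3 - 1) + 2)²))² = (-92 + (4 - 20*(2 + 2) + 4*(2 + 2)²))² = (-92 + (4 - 20*4 + 4*4²))² = (-92 + (4 - 80 + 4*16))² = (-92 + (4 - 80 + 64))² = (-92 - 12)² = (-104)² = 10816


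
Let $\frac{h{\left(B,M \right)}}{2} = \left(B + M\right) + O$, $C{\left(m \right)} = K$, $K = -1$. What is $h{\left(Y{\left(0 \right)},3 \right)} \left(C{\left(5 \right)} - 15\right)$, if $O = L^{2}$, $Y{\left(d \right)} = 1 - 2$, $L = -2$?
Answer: $-192$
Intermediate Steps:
$Y{\left(d \right)} = -1$
$C{\left(m \right)} = -1$
$O = 4$ ($O = \left(-2\right)^{2} = 4$)
$h{\left(B,M \right)} = 8 + 2 B + 2 M$ ($h{\left(B,M \right)} = 2 \left(\left(B + M\right) + 4\right) = 2 \left(4 + B + M\right) = 8 + 2 B + 2 M$)
$h{\left(Y{\left(0 \right)},3 \right)} \left(C{\left(5 \right)} - 15\right) = \left(8 + 2 \left(-1\right) + 2 \cdot 3\right) \left(-1 - 15\right) = \left(8 - 2 + 6\right) \left(-16\right) = 12 \left(-16\right) = -192$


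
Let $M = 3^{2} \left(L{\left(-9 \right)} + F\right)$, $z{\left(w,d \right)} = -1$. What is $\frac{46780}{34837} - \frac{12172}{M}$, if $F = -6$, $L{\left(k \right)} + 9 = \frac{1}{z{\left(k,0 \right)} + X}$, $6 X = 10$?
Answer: $\frac{859439468}{8465391} \approx 101.52$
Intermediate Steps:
$X = \frac{5}{3}$ ($X = \frac{1}{6} \cdot 10 = \frac{5}{3} \approx 1.6667$)
$L{\left(k \right)} = - \frac{15}{2}$ ($L{\left(k \right)} = -9 + \frac{1}{-1 + \frac{5}{3}} = -9 + \frac{1}{\frac{2}{3}} = -9 + \frac{3}{2} = - \frac{15}{2}$)
$M = - \frac{243}{2}$ ($M = 3^{2} \left(- \frac{15}{2} - 6\right) = 9 \left(- \frac{27}{2}\right) = - \frac{243}{2} \approx -121.5$)
$\frac{46780}{34837} - \frac{12172}{M} = \frac{46780}{34837} - \frac{12172}{- \frac{243}{2}} = 46780 \cdot \frac{1}{34837} - - \frac{24344}{243} = \frac{46780}{34837} + \frac{24344}{243} = \frac{859439468}{8465391}$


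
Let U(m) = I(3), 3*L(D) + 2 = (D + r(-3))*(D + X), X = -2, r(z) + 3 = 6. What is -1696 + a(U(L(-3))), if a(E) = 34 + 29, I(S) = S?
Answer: -1633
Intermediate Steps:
r(z) = 3 (r(z) = -3 + 6 = 3)
L(D) = -⅔ + (-2 + D)*(3 + D)/3 (L(D) = -⅔ + ((D + 3)*(D - 2))/3 = -⅔ + ((3 + D)*(-2 + D))/3 = -⅔ + ((-2 + D)*(3 + D))/3 = -⅔ + (-2 + D)*(3 + D)/3)
U(m) = 3
a(E) = 63
-1696 + a(U(L(-3))) = -1696 + 63 = -1633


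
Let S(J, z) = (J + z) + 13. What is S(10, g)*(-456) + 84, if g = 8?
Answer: -14052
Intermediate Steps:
S(J, z) = 13 + J + z
S(10, g)*(-456) + 84 = (13 + 10 + 8)*(-456) + 84 = 31*(-456) + 84 = -14136 + 84 = -14052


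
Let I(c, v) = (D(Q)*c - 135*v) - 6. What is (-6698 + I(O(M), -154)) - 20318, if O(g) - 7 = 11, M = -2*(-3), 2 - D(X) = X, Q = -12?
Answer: -5980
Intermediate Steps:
D(X) = 2 - X
M = 6
O(g) = 18 (O(g) = 7 + 11 = 18)
I(c, v) = -6 - 135*v + 14*c (I(c, v) = ((2 - 1*(-12))*c - 135*v) - 6 = ((2 + 12)*c - 135*v) - 6 = (14*c - 135*v) - 6 = (-135*v + 14*c) - 6 = -6 - 135*v + 14*c)
(-6698 + I(O(M), -154)) - 20318 = (-6698 + (-6 - 135*(-154) + 14*18)) - 20318 = (-6698 + (-6 + 20790 + 252)) - 20318 = (-6698 + 21036) - 20318 = 14338 - 20318 = -5980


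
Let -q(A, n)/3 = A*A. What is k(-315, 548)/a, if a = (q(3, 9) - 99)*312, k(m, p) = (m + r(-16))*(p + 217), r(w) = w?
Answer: 28135/4368 ≈ 6.4412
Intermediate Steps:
q(A, n) = -3*A**2 (q(A, n) = -3*A*A = -3*A**2)
k(m, p) = (-16 + m)*(217 + p) (k(m, p) = (m - 16)*(p + 217) = (-16 + m)*(217 + p))
a = -39312 (a = (-3*3**2 - 99)*312 = (-3*9 - 99)*312 = (-27 - 99)*312 = -126*312 = -39312)
k(-315, 548)/a = (-3472 - 16*548 + 217*(-315) - 315*548)/(-39312) = (-3472 - 8768 - 68355 - 172620)*(-1/39312) = -253215*(-1/39312) = 28135/4368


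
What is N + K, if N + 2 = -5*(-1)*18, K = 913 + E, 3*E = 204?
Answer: 1069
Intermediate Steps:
E = 68 (E = (1/3)*204 = 68)
K = 981 (K = 913 + 68 = 981)
N = 88 (N = -2 - 5*(-1)*18 = -2 + 5*18 = -2 + 90 = 88)
N + K = 88 + 981 = 1069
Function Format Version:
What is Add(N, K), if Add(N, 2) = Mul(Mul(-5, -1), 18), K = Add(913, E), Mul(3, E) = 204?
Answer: 1069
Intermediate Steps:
E = 68 (E = Mul(Rational(1, 3), 204) = 68)
K = 981 (K = Add(913, 68) = 981)
N = 88 (N = Add(-2, Mul(Mul(-5, -1), 18)) = Add(-2, Mul(5, 18)) = Add(-2, 90) = 88)
Add(N, K) = Add(88, 981) = 1069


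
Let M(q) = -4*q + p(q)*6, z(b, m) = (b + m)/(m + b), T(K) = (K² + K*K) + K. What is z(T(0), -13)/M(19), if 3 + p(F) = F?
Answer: 1/20 ≈ 0.050000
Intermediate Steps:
T(K) = K + 2*K² (T(K) = (K² + K²) + K = 2*K² + K = K + 2*K²)
z(b, m) = 1 (z(b, m) = (b + m)/(b + m) = 1)
p(F) = -3 + F
M(q) = -18 + 2*q (M(q) = -4*q + (-3 + q)*6 = -4*q + (-18 + 6*q) = -18 + 2*q)
z(T(0), -13)/M(19) = 1/(-18 + 2*19) = 1/(-18 + 38) = 1/20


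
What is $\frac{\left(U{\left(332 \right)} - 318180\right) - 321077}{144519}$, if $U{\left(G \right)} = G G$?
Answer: $- \frac{529033}{144519} \approx -3.6606$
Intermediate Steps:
$U{\left(G \right)} = G^{2}$
$\frac{\left(U{\left(332 \right)} - 318180\right) - 321077}{144519} = \frac{\left(332^{2} - 318180\right) - 321077}{144519} = \left(\left(110224 - 318180\right) - 321077\right) \frac{1}{144519} = \left(-207956 - 321077\right) \frac{1}{144519} = \left(-529033\right) \frac{1}{144519} = - \frac{529033}{144519}$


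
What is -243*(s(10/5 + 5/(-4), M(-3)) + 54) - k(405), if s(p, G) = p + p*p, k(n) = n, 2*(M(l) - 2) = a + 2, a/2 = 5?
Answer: -221535/16 ≈ -13846.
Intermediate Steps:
a = 10 (a = 2*5 = 10)
M(l) = 8 (M(l) = 2 + (10 + 2)/2 = 2 + (½)*12 = 2 + 6 = 8)
s(p, G) = p + p²
-243*(s(10/5 + 5/(-4), M(-3)) + 54) - k(405) = -243*((10/5 + 5/(-4))*(1 + (10/5 + 5/(-4))) + 54) - 1*405 = -243*((10*(⅕) + 5*(-¼))*(1 + (10*(⅕) + 5*(-¼))) + 54) - 405 = -243*((2 - 5/4)*(1 + (2 - 5/4)) + 54) - 405 = -243*(3*(1 + ¾)/4 + 54) - 405 = -243*((¾)*(7/4) + 54) - 405 = -243*(21/16 + 54) - 405 = -243*885/16 - 405 = -215055/16 - 405 = -221535/16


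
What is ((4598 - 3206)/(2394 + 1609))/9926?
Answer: 696/19866889 ≈ 3.5033e-5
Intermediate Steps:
((4598 - 3206)/(2394 + 1609))/9926 = (1392/4003)*(1/9926) = 696/19866889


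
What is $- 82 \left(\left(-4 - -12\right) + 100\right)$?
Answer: $-8856$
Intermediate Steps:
$- 82 \left(\left(-4 - -12\right) + 100\right) = - 82 \left(\left(-4 + 12\right) + 100\right) = - 82 \left(8 + 100\right) = \left(-82\right) 108 = -8856$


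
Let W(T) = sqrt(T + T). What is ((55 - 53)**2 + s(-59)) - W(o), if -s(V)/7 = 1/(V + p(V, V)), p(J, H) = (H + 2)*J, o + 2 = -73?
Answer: 1887/472 - 5*I*sqrt(6) ≈ 3.9979 - 12.247*I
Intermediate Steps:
o = -75 (o = -2 - 73 = -75)
W(T) = sqrt(2)*sqrt(T) (W(T) = sqrt(2*T) = sqrt(2)*sqrt(T))
p(J, H) = J*(2 + H) (p(J, H) = (2 + H)*J = J*(2 + H))
s(V) = -7/(V + V*(2 + V))
((55 - 53)**2 + s(-59)) - W(o) = ((55 - 53)**2 - 7/(-59*(3 - 59))) - sqrt(2)*sqrt(-75) = (2**2 - 7*(-1/59)/(-56)) - sqrt(2)*5*I*sqrt(3) = (4 - 7*(-1/59)*(-1/56)) - 5*I*sqrt(6) = (4 - 1/472) - 5*I*sqrt(6) = 1887/472 - 5*I*sqrt(6)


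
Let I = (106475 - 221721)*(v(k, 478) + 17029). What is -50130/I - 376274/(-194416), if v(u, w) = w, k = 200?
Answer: 6544694647913/3381517246072 ≈ 1.9354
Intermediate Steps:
I = -2017611722 (I = (106475 - 221721)*(478 + 17029) = -115246*17507 = -2017611722)
-50130/I - 376274/(-194416) = -50130/(-2017611722) - 376274/(-194416) = -50130*(-1/2017611722) - 376274*(-1/194416) = 25065/1008805861 + 188137/97208 = 6544694647913/3381517246072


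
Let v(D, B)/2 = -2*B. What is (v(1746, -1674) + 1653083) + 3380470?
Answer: 5040249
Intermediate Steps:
v(D, B) = -4*B (v(D, B) = 2*(-2*B) = -4*B)
(v(1746, -1674) + 1653083) + 3380470 = (-4*(-1674) + 1653083) + 3380470 = (6696 + 1653083) + 3380470 = 1659779 + 3380470 = 5040249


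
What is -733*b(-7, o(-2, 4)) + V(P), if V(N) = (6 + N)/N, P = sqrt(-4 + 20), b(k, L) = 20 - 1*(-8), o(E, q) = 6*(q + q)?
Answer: -41043/2 ≈ -20522.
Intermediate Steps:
o(E, q) = 12*q (o(E, q) = 6*(2*q) = 12*q)
b(k, L) = 28 (b(k, L) = 20 + 8 = 28)
P = 4 (P = sqrt(16) = 4)
V(N) = (6 + N)/N
-733*b(-7, o(-2, 4)) + V(P) = -733*28 + (6 + 4)/4 = -20524 + (1/4)*10 = -20524 + 5/2 = -41043/2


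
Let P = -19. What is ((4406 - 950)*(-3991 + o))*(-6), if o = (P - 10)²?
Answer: 65318400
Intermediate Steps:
o = 841 (o = (-19 - 10)² = (-29)² = 841)
((4406 - 950)*(-3991 + o))*(-6) = ((4406 - 950)*(-3991 + 841))*(-6) = (3456*(-3150))*(-6) = -10886400*(-6) = 65318400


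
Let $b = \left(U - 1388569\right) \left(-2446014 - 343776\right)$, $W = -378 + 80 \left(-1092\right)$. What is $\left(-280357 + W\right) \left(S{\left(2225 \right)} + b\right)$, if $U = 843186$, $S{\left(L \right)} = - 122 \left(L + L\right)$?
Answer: $-560057829606743650$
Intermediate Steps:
$S{\left(L \right)} = - 244 L$ ($S{\left(L \right)} = - 122 \cdot 2 L = - 244 L$)
$W = -87738$ ($W = -378 - 87360 = -87738$)
$b = 1521504039570$ ($b = \left(843186 - 1388569\right) \left(-2446014 - 343776\right) = \left(-545383\right) \left(-2789790\right) = 1521504039570$)
$\left(-280357 + W\right) \left(S{\left(2225 \right)} + b\right) = \left(-280357 - 87738\right) \left(\left(-244\right) 2225 + 1521504039570\right) = - 368095 \left(-542900 + 1521504039570\right) = \left(-368095\right) 1521503496670 = -560057829606743650$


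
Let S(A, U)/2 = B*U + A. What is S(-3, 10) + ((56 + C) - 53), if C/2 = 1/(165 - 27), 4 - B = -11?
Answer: 20494/69 ≈ 297.01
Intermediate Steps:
B = 15 (B = 4 - 1*(-11) = 4 + 11 = 15)
C = 1/69 (C = 2/(165 - 27) = 2/138 = 2*(1/138) = 1/69 ≈ 0.014493)
S(A, U) = 2*A + 30*U (S(A, U) = 2*(15*U + A) = 2*(A + 15*U) = 2*A + 30*U)
S(-3, 10) + ((56 + C) - 53) = (2*(-3) + 30*10) + ((56 + 1/69) - 53) = (-6 + 300) + (3865/69 - 53) = 294 + 208/69 = 20494/69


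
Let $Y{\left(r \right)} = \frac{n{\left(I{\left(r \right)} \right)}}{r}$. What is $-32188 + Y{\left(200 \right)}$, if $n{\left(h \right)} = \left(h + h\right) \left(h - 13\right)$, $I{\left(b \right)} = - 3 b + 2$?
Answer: $- \frac{1426711}{50} \approx -28534.0$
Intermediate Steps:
$I{\left(b \right)} = 2 - 3 b$
$n{\left(h \right)} = 2 h \left(-13 + h\right)$
$Y{\left(r \right)} = \frac{2 \left(-11 - 3 r\right) \left(2 - 3 r\right)}{r}$ ($Y{\left(r \right)} = \frac{2 \left(2 - 3 r\right) \left(-13 - \left(-2 + 3 r\right)\right)}{r} = \frac{2 \left(2 - 3 r\right) \left(-11 - 3 r\right)}{r} = \frac{2 \left(-11 - 3 r\right) \left(2 - 3 r\right)}{r}$)
$-32188 + Y{\left(200 \right)} = -32188 + \left(54 - \frac{44}{200} + 18 \cdot 200\right) = -32188 + \left(54 - \frac{11}{50} + 3600\right) = -32188 + \frac{182689}{50} = - \frac{1426711}{50}$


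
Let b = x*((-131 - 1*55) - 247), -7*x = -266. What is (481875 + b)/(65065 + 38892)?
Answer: 465421/103957 ≈ 4.4771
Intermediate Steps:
x = 38 (x = -1/7*(-266) = 38)
b = -16454 (b = 38*((-131 - 1*55) - 247) = 38*((-131 - 55) - 247) = 38*(-186 - 247) = 38*(-433) = -16454)
(481875 + b)/(65065 + 38892) = (481875 - 16454)/(65065 + 38892) = 465421/103957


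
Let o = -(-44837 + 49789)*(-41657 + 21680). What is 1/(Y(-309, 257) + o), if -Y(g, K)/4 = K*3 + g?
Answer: 1/98924256 ≈ 1.0109e-8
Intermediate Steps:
Y(g, K) = -12*K - 4*g (Y(g, K) = -4*(K*3 + g) = -4*(3*K + g) = -4*(g + 3*K) = -12*K - 4*g)
o = 98926104 (o = -4952*(-19977) = -1*(-98926104) = 98926104)
1/(Y(-309, 257) + o) = 1/((-12*257 - 4*(-309)) + 98926104) = 1/((-3084 + 1236) + 98926104) = 1/(-1848 + 98926104) = 1/98924256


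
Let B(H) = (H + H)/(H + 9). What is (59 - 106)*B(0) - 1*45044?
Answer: -45044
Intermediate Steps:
B(H) = 2*H/(9 + H) (B(H) = (2*H)/(9 + H) = 2*H/(9 + H))
(59 - 106)*B(0) - 1*45044 = (59 - 106)*(2*0/(9 + 0)) - 1*45044 = -94*0/9 - 45044 = -47*0 - 45044 = 0 - 45044 = -45044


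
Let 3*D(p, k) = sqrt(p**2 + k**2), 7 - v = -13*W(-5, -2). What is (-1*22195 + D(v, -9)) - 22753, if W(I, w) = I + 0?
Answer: -44948 + sqrt(3445)/3 ≈ -44928.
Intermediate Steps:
W(I, w) = I
v = -58 (v = 7 - (-13)*(-5) = 7 - 1*65 = 7 - 65 = -58)
D(p, k) = sqrt(k**2 + p**2)/3 (D(p, k) = sqrt(p**2 + k**2)/3 = sqrt(k**2 + p**2)/3)
(-1*22195 + D(v, -9)) - 22753 = (-1*22195 + sqrt((-9)**2 + (-58)**2)/3) - 22753 = (-22195 + sqrt(81 + 3364)/3) - 22753 = (-22195 + sqrt(3445)/3) - 22753 = -44948 + sqrt(3445)/3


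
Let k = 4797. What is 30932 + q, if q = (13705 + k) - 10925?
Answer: 38509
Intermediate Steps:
q = 7577 (q = (13705 + 4797) - 10925 = 18502 - 10925 = 7577)
30932 + q = 30932 + 7577 = 38509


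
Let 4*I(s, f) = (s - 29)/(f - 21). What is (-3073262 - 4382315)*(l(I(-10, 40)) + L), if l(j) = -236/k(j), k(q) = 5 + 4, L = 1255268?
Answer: -84226965550552/9 ≈ -9.3585e+12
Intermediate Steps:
I(s, f) = (-29 + s)/(4*(-21 + f)) (I(s, f) = ((s - 29)/(f - 21))/4 = ((-29 + s)/(-21 + f))/4 = (-29 + s)/(4*(-21 + f)))
k(q) = 9
l(j) = -236/9
(-3073262 - 4382315)*(l(I(-10, 40)) + L) = (-3073262 - 4382315)*(-236/9 + 1255268) = -7455577*11297176/9 = -84226965550552/9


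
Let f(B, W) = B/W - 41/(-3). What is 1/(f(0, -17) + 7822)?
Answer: 3/23507 ≈ 0.00012762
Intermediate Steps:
f(B, W) = 41/3 + B/W (f(B, W) = B/W - 41*(-1/3) = B/W + 41/3 = 41/3 + B/W)
1/(f(0, -17) + 7822) = 1/((41/3 + 0/(-17)) + 7822) = 1/((41/3 + 0*(-1/17)) + 7822) = 1/((41/3 + 0) + 7822) = 1/(41/3 + 7822) = 1/(23507/3) = 3/23507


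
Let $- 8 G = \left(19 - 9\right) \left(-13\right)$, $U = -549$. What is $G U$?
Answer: $- \frac{35685}{4} \approx -8921.3$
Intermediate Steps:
$G = \frac{65}{4}$ ($G = - \frac{\left(19 - 9\right) \left(-13\right)}{8} = - \frac{10 \left(-13\right)}{8} = \left(- \frac{1}{8}\right) \left(-130\right) = \frac{65}{4} \approx 16.25$)
$G U = \frac{65}{4} \left(-549\right) = - \frac{35685}{4}$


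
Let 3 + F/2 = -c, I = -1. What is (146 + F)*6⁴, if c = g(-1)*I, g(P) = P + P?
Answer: 176256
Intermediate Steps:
g(P) = 2*P
c = 2 (c = (2*(-1))*(-1) = -2*(-1) = 2)
F = -10 (F = -6 + 2*(-1*2) = -6 + 2*(-2) = -6 - 4 = -10)
(146 + F)*6⁴ = (146 - 10)*6⁴ = 136*1296 = 176256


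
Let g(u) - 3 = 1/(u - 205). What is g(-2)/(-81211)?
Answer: -620/16810677 ≈ -3.6881e-5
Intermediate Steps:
g(u) = 3 + 1/(-205 + u) (g(u) = 3 + 1/(u - 205) = 3 + 1/(-205 + u))
g(-2)/(-81211) = ((-614 + 3*(-2))/(-205 - 2))/(-81211) = ((-614 - 6)/(-207))*(-1/81211) = -1/207*(-620)*(-1/81211) = (620/207)*(-1/81211) = -620/16810677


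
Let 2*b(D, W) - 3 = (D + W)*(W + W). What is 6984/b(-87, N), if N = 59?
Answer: -13968/3301 ≈ -4.2314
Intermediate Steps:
b(D, W) = 3/2 + W*(D + W) (b(D, W) = 3/2 + ((D + W)*(W + W))/2 = 3/2 + ((D + W)*(2*W))/2 = 3/2 + (2*W*(D + W))/2 = 3/2 + W*(D + W))
6984/b(-87, N) = 6984/(3/2 + 59² - 87*59) = 6984/(3/2 + 3481 - 5133) = 6984/(-3301/2) = 6984*(-2/3301) = -13968/3301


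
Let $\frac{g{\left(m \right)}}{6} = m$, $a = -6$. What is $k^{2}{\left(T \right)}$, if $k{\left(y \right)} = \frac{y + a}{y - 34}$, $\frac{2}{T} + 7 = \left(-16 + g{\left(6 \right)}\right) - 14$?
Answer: $\frac{4}{81} \approx 0.049383$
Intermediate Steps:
$g{\left(m \right)} = 6 m$
$T = -2$ ($T = \frac{2}{-7 + \left(\left(-16 + 6 \cdot 6\right) - 14\right)} = \frac{2}{-7 + \left(\left(-16 + 36\right) - 14\right)} = \frac{2}{-7 + \left(20 - 14\right)} = \frac{2}{-7 + 6} = \frac{2}{-1} = 2 \left(-1\right) = -2$)
$k{\left(y \right)} = \frac{-6 + y}{-34 + y}$ ($k{\left(y \right)} = \frac{y - 6}{y - 34} = \frac{-6 + y}{-34 + y}$)
$k^{2}{\left(T \right)} = \left(\frac{-6 - 2}{-34 - 2}\right)^{2} = \left(\frac{1}{-36} \left(-8\right)\right)^{2} = \left(\left(- \frac{1}{36}\right) \left(-8\right)\right)^{2} = \left(\frac{2}{9}\right)^{2} = \frac{4}{81}$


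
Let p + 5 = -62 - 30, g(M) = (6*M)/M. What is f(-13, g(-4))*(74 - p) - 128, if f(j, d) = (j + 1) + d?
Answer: -1154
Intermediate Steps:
g(M) = 6
f(j, d) = 1 + d + j (f(j, d) = (1 + j) + d = 1 + d + j)
p = -97 (p = -5 + (-62 - 30) = -5 - 92 = -97)
f(-13, g(-4))*(74 - p) - 128 = (1 + 6 - 13)*(74 - 1*(-97)) - 128 = -6*(74 + 97) - 128 = -6*171 - 128 = -1026 - 128 = -1154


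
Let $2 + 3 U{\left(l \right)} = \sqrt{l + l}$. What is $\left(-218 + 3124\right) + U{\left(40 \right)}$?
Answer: $\frac{8716}{3} + \frac{4 \sqrt{5}}{3} \approx 2908.3$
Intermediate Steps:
$U{\left(l \right)} = - \frac{2}{3} + \frac{\sqrt{2} \sqrt{l}}{3}$ ($U{\left(l \right)} = - \frac{2}{3} + \frac{\sqrt{l + l}}{3} = - \frac{2}{3} + \frac{\sqrt{2 l}}{3} = - \frac{2}{3} + \frac{\sqrt{2} \sqrt{l}}{3}$)
$\left(-218 + 3124\right) + U{\left(40 \right)} = \left(-218 + 3124\right) - \left(\frac{2}{3} - \frac{\sqrt{2} \sqrt{40}}{3}\right) = 2906 - \left(\frac{2}{3} - \frac{\sqrt{2} \cdot 2 \sqrt{10}}{3}\right) = 2906 - \left(\frac{2}{3} - \frac{4 \sqrt{5}}{3}\right) = \frac{8716}{3} + \frac{4 \sqrt{5}}{3}$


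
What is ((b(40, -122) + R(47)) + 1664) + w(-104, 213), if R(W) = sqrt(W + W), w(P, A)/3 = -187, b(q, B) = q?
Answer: 1143 + sqrt(94) ≈ 1152.7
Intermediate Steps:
w(P, A) = -561 (w(P, A) = 3*(-187) = -561)
R(W) = sqrt(2)*sqrt(W) (R(W) = sqrt(2*W) = sqrt(2)*sqrt(W))
((b(40, -122) + R(47)) + 1664) + w(-104, 213) = ((40 + sqrt(2)*sqrt(47)) + 1664) - 561 = ((40 + sqrt(94)) + 1664) - 561 = (1704 + sqrt(94)) - 561 = 1143 + sqrt(94)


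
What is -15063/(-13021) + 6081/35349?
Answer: 203880896/153426443 ≈ 1.3289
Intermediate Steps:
-15063/(-13021) + 6081/35349 = -15063*(-1/13021) + 6081*(1/35349) = 15063/13021 + 2027/11783 = 203880896/153426443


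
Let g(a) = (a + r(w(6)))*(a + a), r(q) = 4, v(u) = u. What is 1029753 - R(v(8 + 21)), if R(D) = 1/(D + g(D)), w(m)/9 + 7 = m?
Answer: 2000810078/1943 ≈ 1.0298e+6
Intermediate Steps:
w(m) = -63 + 9*m
g(a) = 2*a*(4 + a) (g(a) = (a + 4)*(a + a) = (4 + a)*(2*a) = 2*a*(4 + a))
R(D) = 1/(D + 2*D*(4 + D))
1029753 - R(v(8 + 21)) = 1029753 - 1/((8 + 21)*(9 + 2*(8 + 21))) = 1029753 - 1/(29*(9 + 2*29)) = 1029753 - 1/(29*(9 + 58)) = 1029753 - 1/(29*67) = 1029753 - 1*1/1943 = 1029753 - 1/1943 = 2000810078/1943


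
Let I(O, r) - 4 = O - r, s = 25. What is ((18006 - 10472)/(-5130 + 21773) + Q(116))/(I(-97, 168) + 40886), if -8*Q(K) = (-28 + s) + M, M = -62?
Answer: 1142067/5408975000 ≈ 0.00021114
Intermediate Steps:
I(O, r) = 4 + O - r (I(O, r) = 4 + (O - r) = 4 + O - r)
Q(K) = 65/8 (Q(K) = -((-28 + 25) - 62)/8 = -(-3 - 62)/8 = -⅛*(-65) = 65/8)
((18006 - 10472)/(-5130 + 21773) + Q(116))/(I(-97, 168) + 40886) = ((18006 - 10472)/(-5130 + 21773) + 65/8)/((4 - 97 - 1*168) + 40886) = (7534/16643 + 65/8)/((4 - 97 - 168) + 40886) = (7534*(1/16643) + 65/8)/(-261 + 40886) = (7534/16643 + 65/8)/40625 = (1142067/133144)*(1/40625) = 1142067/5408975000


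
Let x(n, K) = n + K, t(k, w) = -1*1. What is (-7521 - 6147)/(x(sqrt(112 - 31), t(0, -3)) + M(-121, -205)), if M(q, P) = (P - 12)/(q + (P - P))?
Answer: -551276/395 ≈ -1395.6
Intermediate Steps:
t(k, w) = -1
M(q, P) = (-12 + P)/q (M(q, P) = (-12 + P)/(q + 0) = (-12 + P)/q)
x(n, K) = K + n
(-7521 - 6147)/(x(sqrt(112 - 31), t(0, -3)) + M(-121, -205)) = (-7521 - 6147)/((-1 + sqrt(112 - 31)) + (-12 - 205)/(-121)) = -13668/((-1 + sqrt(81)) - 1/121*(-217)) = -13668/((-1 + 9) + 217/121) = -13668/(8 + 217/121) = -13668/1185/121 = -13668*121/1185 = -551276/395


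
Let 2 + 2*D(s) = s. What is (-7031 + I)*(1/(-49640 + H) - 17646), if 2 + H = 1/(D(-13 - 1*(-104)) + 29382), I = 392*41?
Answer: -466101628431361237/2921580624 ≈ -1.5954e+8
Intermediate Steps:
D(s) = -1 + s/2
I = 16072
H = -117704/58853 (H = -2 + 1/((-1 + (-13 - 1*(-104))/2) + 29382) = -2 + 1/((-1 + (-13 + 104)/2) + 29382) = -2 + 1/((-1 + (½)*91) + 29382) = -2 + 1/((-1 + 91/2) + 29382) = -2 + 1/(89/2 + 29382) = -2 + 1/(58853/2) = -2 + 2/58853 = -117704/58853 ≈ -2.0000)
(-7031 + I)*(1/(-49640 + H) - 17646) = (-7031 + 16072)*(1/(-49640 - 117704/58853) - 17646) = 9041*(1/(-2921580624/58853) - 17646) = 9041*(-58853/2921580624 - 17646) = 9041*(-51554211749957/2921580624) = -466101628431361237/2921580624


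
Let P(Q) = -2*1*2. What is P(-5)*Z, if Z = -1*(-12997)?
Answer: -51988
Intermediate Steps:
Z = 12997
P(Q) = -4 (P(Q) = -2*2 = -4)
P(-5)*Z = -4*12997 = -51988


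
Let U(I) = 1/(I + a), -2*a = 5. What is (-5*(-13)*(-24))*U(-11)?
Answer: 1040/9 ≈ 115.56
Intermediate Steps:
a = -5/2 (a = -½*5 = -5/2 ≈ -2.5000)
U(I) = 1/(-5/2 + I) (U(I) = 1/(I - 5/2) = 1/(-5/2 + I))
(-5*(-13)*(-24))*U(-11) = (-5*(-13)*(-24))*(2/(-5 + 2*(-11))) = (65*(-24))*(2/(-5 - 22)) = -3120/(-27) = -3120*(-1)/27 = -1560*(-2/27) = 1040/9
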